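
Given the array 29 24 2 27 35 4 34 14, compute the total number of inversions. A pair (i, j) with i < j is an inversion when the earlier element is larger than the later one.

Sweep left to right; for each value list the smaller values that follow it:
29 → 24, 2, 27, 4, 14 → 5
24 → 2, 4, 14 → 3
2 → none → 0
27 → 4, 14 → 2
35 → 4, 34, 14 → 3
4 → none → 0
34 → 14 → 1
14 → none → 0
Sum: 5 + 3 + 0 + 2 + 3 + 0 + 1 + 0 = 14

14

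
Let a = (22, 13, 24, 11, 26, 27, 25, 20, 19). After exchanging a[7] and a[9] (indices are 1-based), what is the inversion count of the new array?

Inversions: 14

Positions 7 and 9 hold 25 and 19; after swapping, the array is [22, 13, 24, 11, 26, 27, 19, 20, 25].
Sweep left to right; for each value list the smaller values that follow it:
22 → 13, 11, 19, 20 → 4
13 → 11 → 1
24 → 11, 19, 20 → 3
11 → none → 0
26 → 19, 20, 25 → 3
27 → 19, 20, 25 → 3
19 → none → 0
20 → none → 0
25 → none → 0
Sum: 4 + 1 + 3 + 0 + 3 + 3 + 0 + 0 + 0 = 14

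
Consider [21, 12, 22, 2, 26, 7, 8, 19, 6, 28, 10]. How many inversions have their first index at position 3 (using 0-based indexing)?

The element at index 3 is 2.
Elements after it: 26, 7, 8, 19, 6, 28, 10
None of them are smaller than 2.

0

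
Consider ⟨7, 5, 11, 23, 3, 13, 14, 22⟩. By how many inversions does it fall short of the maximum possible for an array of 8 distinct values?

20

Maximum inversions for 8 distinct elements is C(8, 2) = 8·7/2 = 28.
Current inversions — for each element, count later smaller elements:
7: 2
5: 1
11: 1
23: 4
3: 0
13: 0
14: 0
22: 0
Current total: 2 + 1 + 1 + 4 + 0 + 0 + 0 + 0 = 8
Shortfall: 28 − 8 = 20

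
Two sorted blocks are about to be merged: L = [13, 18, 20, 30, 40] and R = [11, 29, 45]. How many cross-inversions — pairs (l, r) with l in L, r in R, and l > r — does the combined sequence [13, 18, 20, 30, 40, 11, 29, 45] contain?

Cross-inversions: 7

Take each right-half value and tally the left-half values above it:
r = 11: 13, 18, 20, 30, 40 → 5
r = 29: 30, 40 → 2
r = 45: none → 0
Cross-inversions: 5 + 2 + 0 = 7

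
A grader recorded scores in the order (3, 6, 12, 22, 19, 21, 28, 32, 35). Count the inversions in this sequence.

Sweep left to right; for each value list the smaller values that follow it:
3 → none → 0
6 → none → 0
12 → none → 0
22 → 19, 21 → 2
19 → none → 0
21 → none → 0
28 → none → 0
32 → none → 0
35 → none → 0
Sum: 0 + 0 + 0 + 2 + 0 + 0 + 0 + 0 + 0 = 2

There are 2 inversions.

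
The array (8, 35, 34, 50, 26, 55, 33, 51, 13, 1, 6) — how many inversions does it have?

34 inversions

Sweep left to right; for each value list the smaller values that follow it:
8: 2
35: 6
34: 5
50: 5
26: 3
55: 5
33: 3
51: 3
13: 2
1: 0
6: 0
Sum: 2 + 6 + 5 + 5 + 3 + 5 + 3 + 3 + 2 + 0 + 0 = 34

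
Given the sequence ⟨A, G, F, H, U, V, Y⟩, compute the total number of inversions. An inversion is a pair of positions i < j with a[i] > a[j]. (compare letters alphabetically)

1

Inversion pairs (indices are 1-based):
(2,3): G > F
That's 1 pair.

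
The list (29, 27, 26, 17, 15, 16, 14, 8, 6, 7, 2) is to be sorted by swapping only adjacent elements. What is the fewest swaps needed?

Each adjacent swap fixes exactly one inversion, so the minimum swap count equals the number of inversions.
Count inversions — for each element, later elements that are smaller:
29: 27, 26, 17, 15, 16, 14, 8, 6, 7, 2 → 10
27: 26, 17, 15, 16, 14, 8, 6, 7, 2 → 9
26: 17, 15, 16, 14, 8, 6, 7, 2 → 8
17: 15, 16, 14, 8, 6, 7, 2 → 7
15: 14, 8, 6, 7, 2 → 5
16: 14, 8, 6, 7, 2 → 5
14: 8, 6, 7, 2 → 4
8: 6, 7, 2 → 3
6: 2 → 1
7: 2 → 1
2: none → 0
Total inversions: 10 + 9 + 8 + 7 + 5 + 5 + 4 + 3 + 1 + 1 + 0 = 53

There are 53 adjacent swaps.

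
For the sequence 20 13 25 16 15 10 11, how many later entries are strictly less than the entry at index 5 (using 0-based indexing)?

0 such elements

The element at index 5 is 10.
Elements after it: 11
None of them are smaller than 10.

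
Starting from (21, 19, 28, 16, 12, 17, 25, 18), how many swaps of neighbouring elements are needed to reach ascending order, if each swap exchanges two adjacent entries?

Each adjacent swap fixes exactly one inversion, so the minimum swap count equals the number of inversions.
Count inversions — for each element, later elements that are smaller:
21: 19, 16, 12, 17, 18 → 5
19: 16, 12, 17, 18 → 4
28: 16, 12, 17, 25, 18 → 5
16: 12 → 1
12: none → 0
17: none → 0
25: 18 → 1
18: none → 0
Total inversions: 5 + 4 + 5 + 1 + 0 + 0 + 1 + 0 = 16

There are 16 swaps.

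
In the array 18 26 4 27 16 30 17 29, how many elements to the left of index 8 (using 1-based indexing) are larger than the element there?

The element at index 8 is 29.
Elements before it: 18, 26, 4, 27, 16, 30, 17
Those larger than 29: 30

1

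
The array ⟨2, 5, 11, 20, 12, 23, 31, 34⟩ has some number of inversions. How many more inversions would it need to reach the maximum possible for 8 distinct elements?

Maximum inversions for 8 distinct elements is C(8, 2) = 8·7/2 = 28.
Current inversions — for each element, count later smaller elements:
2: 0
5: 0
11: 0
20: 1
12: 0
23: 0
31: 0
34: 0
Current total: 0 + 0 + 0 + 1 + 0 + 0 + 0 + 0 = 1
Shortfall: 28 − 1 = 27

27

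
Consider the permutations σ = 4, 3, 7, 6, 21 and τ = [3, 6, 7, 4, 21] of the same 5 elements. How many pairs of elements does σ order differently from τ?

Assign each item its position (1..5) in the first ordering, then rewrite the second ordering as that position sequence:
positions: 4→1, 3→2, 7→3, 6→4, 21→5
second ordering as positions: [2, 4, 3, 1, 5]
Discordant pairs = inversions in this position sequence.
2: 1 → 1
4: 3, 1 → 2
3: 1 → 1
1: 0
5: 0
Total: 1 + 2 + 1 + 0 + 0 = 4

4 discordant pairs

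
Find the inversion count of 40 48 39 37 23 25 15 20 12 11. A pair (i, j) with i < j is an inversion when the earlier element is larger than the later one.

Sweep left to right; for each value list the smaller values that follow it:
40: 8
48: 8
39: 7
37: 6
23: 4
25: 4
15: 2
20: 2
12: 1
11: 0
Sum: 8 + 8 + 7 + 6 + 4 + 4 + 2 + 2 + 1 + 0 = 42

42 inversions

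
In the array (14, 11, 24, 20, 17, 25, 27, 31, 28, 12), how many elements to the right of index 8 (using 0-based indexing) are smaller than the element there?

The element at index 8 is 28.
Elements after it: 12
Those smaller than 28: 12

1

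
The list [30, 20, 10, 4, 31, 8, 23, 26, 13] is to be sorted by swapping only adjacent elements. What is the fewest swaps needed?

Each adjacent swap fixes exactly one inversion, so the minimum swap count equals the number of inversions.
Count inversions — for each element, later elements that are smaller:
30: 20, 10, 4, 8, 23, 26, 13 → 7
20: 10, 4, 8, 13 → 4
10: 4, 8 → 2
4: none → 0
31: 8, 23, 26, 13 → 4
8: none → 0
23: 13 → 1
26: 13 → 1
13: none → 0
Total inversions: 7 + 4 + 2 + 0 + 4 + 0 + 1 + 1 + 0 = 19

There are 19 adjacent swaps.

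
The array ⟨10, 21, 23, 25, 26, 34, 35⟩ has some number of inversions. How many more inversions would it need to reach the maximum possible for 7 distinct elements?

21 inversions short

Maximum inversions for 7 distinct elements is C(7, 2) = 7·6/2 = 21.
Current inversions — for each element, count later smaller elements:
10: 0
21: 0
23: 0
25: 0
26: 0
34: 0
35: 0
Current total: 0 + 0 + 0 + 0 + 0 + 0 + 0 = 0
Shortfall: 21 − 0 = 21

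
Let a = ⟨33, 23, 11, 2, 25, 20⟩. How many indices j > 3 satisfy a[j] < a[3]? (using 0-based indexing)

0

The element at index 3 is 2.
Elements after it: 25, 20
None of them are smaller than 2.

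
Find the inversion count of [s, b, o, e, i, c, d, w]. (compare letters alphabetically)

There are 14 out-of-order pairs.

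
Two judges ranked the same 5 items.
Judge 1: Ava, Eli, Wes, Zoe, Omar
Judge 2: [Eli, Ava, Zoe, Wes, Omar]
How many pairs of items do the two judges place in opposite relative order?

Discordant pairs: 2

Assign each item its position (1..5) in the first ordering, then rewrite the second ordering as that position sequence:
positions: Ava→1, Eli→2, Wes→3, Zoe→4, Omar→5
second ordering as positions: [2, 1, 4, 3, 5]
Discordant pairs = inversions in this position sequence.
2: 1 → 1
1: 0
4: 3 → 1
3: 0
5: 0
Total: 1 + 0 + 1 + 0 + 0 = 2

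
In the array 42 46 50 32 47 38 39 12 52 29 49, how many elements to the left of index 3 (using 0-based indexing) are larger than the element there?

3

The element at index 3 is 32.
Elements before it: 42, 46, 50
Those larger than 32: 42, 46, 50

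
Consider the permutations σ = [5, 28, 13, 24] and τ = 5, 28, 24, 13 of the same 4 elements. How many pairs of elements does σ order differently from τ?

1

Assign each item its position (1..4) in the first ordering, then rewrite the second ordering as that position sequence:
positions: 5→1, 28→2, 13→3, 24→4
second ordering as positions: [1, 2, 4, 3]
Discordant pairs = inversions in this position sequence.
1: 0
2: 0
4: 3 → 1
3: 0
Total: 0 + 0 + 1 + 0 = 1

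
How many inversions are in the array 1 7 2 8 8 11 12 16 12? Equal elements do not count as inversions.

For each element, count later entries that are smaller:
1: 0
7: 1
2: 0
8: 0
8: 0
11: 0
12: 0
16: 1
12: 0
Sum: 0 + 1 + 0 + 0 + 0 + 0 + 0 + 1 + 0 = 2

2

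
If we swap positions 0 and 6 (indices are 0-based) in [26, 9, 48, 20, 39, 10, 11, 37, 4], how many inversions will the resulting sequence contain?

Positions 0 and 6 hold 26 and 11; after swapping, the array is [11, 9, 48, 20, 39, 10, 26, 37, 4].
For each element, count later entries that are smaller:
11 → 9, 10, 4 → 3
9 → 4 → 1
48 → 20, 39, 10, 26, 37, 4 → 6
20 → 10, 4 → 2
39 → 10, 26, 37, 4 → 4
10 → 4 → 1
26 → 4 → 1
37 → 4 → 1
4 → none → 0
Sum: 3 + 1 + 6 + 2 + 4 + 1 + 1 + 1 + 0 = 19

There are 19 inversions.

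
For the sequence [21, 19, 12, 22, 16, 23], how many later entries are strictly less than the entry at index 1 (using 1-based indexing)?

3 such elements

The element at index 1 is 21.
Elements after it: 19, 12, 22, 16, 23
Those smaller than 21: 19, 12, 16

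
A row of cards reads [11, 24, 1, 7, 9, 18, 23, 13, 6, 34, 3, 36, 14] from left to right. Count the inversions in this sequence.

Element-by-element contributions:
11: 5
24: 9
1: 0
7: 2
9: 2
18: 4
23: 4
13: 2
6: 1
34: 2
3: 0
36: 1
14: 0
Sum: 5 + 9 + 0 + 2 + 2 + 4 + 4 + 2 + 1 + 2 + 0 + 1 + 0 = 32

32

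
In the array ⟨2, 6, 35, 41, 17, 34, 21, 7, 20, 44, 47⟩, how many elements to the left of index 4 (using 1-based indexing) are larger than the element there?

0 such elements

The element at index 4 is 41.
Elements before it: 2, 6, 35
None of them are larger than 41.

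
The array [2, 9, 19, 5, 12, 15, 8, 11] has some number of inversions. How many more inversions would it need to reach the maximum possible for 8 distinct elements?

17 inversions short

Maximum inversions for 8 distinct elements is C(8, 2) = 8·7/2 = 28.
Current inversions — for each element, count later smaller elements:
2: 0
9: 2
19: 5
5: 0
12: 2
15: 2
8: 0
11: 0
Current total: 0 + 2 + 5 + 0 + 2 + 2 + 0 + 0 = 11
Shortfall: 28 − 11 = 17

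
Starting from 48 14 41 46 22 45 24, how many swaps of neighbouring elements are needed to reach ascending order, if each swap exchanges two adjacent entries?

Minimum adjacent swaps = number of inversions (each swap of adjacent out-of-order elements removes one inversion and no swap can remove more).
Count inversions — for each element, later elements that are smaller:
48: 14, 41, 46, 22, 45, 24 → 6
14: none → 0
41: 22, 24 → 2
46: 22, 45, 24 → 3
22: none → 0
45: 24 → 1
24: none → 0
Total inversions: 6 + 0 + 2 + 3 + 0 + 1 + 0 = 12

12 adjacent swaps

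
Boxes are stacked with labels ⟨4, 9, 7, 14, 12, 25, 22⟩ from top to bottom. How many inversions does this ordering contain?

For each element, count later entries that are smaller:
4: 0
9: 1
7: 0
14: 1
12: 0
25: 1
22: 0
Sum: 0 + 1 + 0 + 1 + 0 + 1 + 0 = 3

3 out-of-order pairs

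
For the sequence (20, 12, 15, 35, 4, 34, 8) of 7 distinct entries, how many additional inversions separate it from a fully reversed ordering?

Maximum inversions for 7 distinct elements is C(7, 2) = 7·6/2 = 21.
Current inversions — for each element, count later smaller elements:
20: 4
12: 2
15: 2
35: 3
4: 0
34: 1
8: 0
Current total: 4 + 2 + 2 + 3 + 0 + 1 + 0 = 12
Shortfall: 21 − 12 = 9

9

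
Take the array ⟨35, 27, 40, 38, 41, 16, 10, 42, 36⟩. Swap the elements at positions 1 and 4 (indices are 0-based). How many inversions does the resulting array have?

Positions 1 and 4 hold 27 and 41; after swapping, the array is [35, 41, 40, 38, 27, 16, 10, 42, 36].
Count, for each position, how many later elements it exceeds:
35: 3
41: 6
40: 5
38: 4
27: 2
16: 1
10: 0
42: 1
36: 0
Sum: 3 + 6 + 5 + 4 + 2 + 1 + 0 + 1 + 0 = 22

22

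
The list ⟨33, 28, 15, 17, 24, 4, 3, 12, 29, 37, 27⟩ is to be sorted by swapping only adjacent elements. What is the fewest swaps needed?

28

Minimum adjacent swaps = number of inversions (each swap of adjacent out-of-order elements removes one inversion and no swap can remove more).
Count inversions — for each element, later elements that are smaller:
33: 28, 15, 17, 24, 4, 3, 12, 29, 27 → 9
28: 15, 17, 24, 4, 3, 12, 27 → 7
15: 4, 3, 12 → 3
17: 4, 3, 12 → 3
24: 4, 3, 12 → 3
4: 3 → 1
3: none → 0
12: none → 0
29: 27 → 1
37: 27 → 1
27: none → 0
Total inversions: 9 + 7 + 3 + 3 + 3 + 1 + 0 + 0 + 1 + 1 + 0 = 28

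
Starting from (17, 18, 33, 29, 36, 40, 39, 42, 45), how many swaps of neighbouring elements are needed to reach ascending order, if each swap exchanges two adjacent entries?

2 adjacent swaps

Each adjacent swap fixes exactly one inversion, so the minimum swap count equals the number of inversions.
Count inversions — for each element, later elements that are smaller:
17: none → 0
18: none → 0
33: 29 → 1
29: none → 0
36: none → 0
40: 39 → 1
39: none → 0
42: none → 0
45: none → 0
Total inversions: 0 + 0 + 1 + 0 + 0 + 1 + 0 + 0 + 0 = 2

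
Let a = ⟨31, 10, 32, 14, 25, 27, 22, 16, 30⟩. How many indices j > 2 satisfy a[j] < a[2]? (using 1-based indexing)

0 such elements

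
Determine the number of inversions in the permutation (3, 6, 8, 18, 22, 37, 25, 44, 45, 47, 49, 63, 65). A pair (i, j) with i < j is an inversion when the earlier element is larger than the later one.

1 inversion

Count, for each position, how many later elements it exceeds:
3: 0
6: 0
8: 0
18: 0
22: 0
37: 1
25: 0
44: 0
45: 0
47: 0
49: 0
63: 0
65: 0
Sum: 0 + 0 + 0 + 0 + 0 + 1 + 0 + 0 + 0 + 0 + 0 + 0 + 0 = 1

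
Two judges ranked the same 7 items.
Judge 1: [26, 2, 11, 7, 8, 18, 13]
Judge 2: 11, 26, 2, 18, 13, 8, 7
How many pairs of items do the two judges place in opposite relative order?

Assign each item its position (1..7) in the first ordering, then rewrite the second ordering as that position sequence:
positions: 26→1, 2→2, 11→3, 7→4, 8→5, 18→6, 13→7
second ordering as positions: [3, 1, 2, 6, 7, 5, 4]
Discordant pairs = inversions in this position sequence.
3: 1, 2 → 2
1: 0
2: 0
6: 5, 4 → 2
7: 5, 4 → 2
5: 4 → 1
4: 0
Total: 2 + 0 + 0 + 2 + 2 + 1 + 0 = 7

7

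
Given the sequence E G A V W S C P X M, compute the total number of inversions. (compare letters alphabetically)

For each element, count later entries that are smaller:
E: 2
G: 2
A: 0
V: 4
W: 4
S: 3
C: 0
P: 1
X: 1
M: 0
Sum: 2 + 2 + 0 + 4 + 4 + 3 + 0 + 1 + 1 + 0 = 17

17 inversions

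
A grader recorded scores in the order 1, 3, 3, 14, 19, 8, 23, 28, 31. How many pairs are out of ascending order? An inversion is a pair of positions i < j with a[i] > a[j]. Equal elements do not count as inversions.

Element-by-element contributions:
1: 0
3: 0
3: 0
14: 1
19: 1
8: 0
23: 0
28: 0
31: 0
Sum: 0 + 0 + 0 + 1 + 1 + 0 + 0 + 0 + 0 = 2

2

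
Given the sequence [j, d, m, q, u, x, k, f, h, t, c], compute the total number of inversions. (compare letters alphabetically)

29 inversions

Element-by-element contributions:
j: 4
d: 1
m: 4
q: 4
u: 5
x: 5
k: 3
f: 1
h: 1
t: 1
c: 0
Sum: 4 + 1 + 4 + 4 + 5 + 5 + 3 + 1 + 1 + 1 + 0 = 29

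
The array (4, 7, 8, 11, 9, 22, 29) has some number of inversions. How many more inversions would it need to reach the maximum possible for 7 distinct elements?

20 inversions short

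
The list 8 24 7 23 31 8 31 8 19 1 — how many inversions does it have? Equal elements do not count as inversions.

23

Element-by-element contributions:
8 → 7, 1 → 2
24 → 7, 23, 8, 8, 19, 1 → 6
7 → 1 → 1
23 → 8, 8, 19, 1 → 4
31 → 8, 8, 19, 1 → 4
8 → 1 → 1
31 → 8, 19, 1 → 3
8 → 1 → 1
19 → 1 → 1
1 → none → 0
Sum: 2 + 6 + 1 + 4 + 4 + 1 + 3 + 1 + 1 + 0 = 23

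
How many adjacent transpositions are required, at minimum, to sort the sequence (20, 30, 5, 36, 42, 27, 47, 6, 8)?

Each adjacent swap fixes exactly one inversion, so the minimum swap count equals the number of inversions.
Count inversions — for each element, later elements that are smaller:
20: 5, 6, 8 → 3
30: 5, 27, 6, 8 → 4
5: none → 0
36: 27, 6, 8 → 3
42: 27, 6, 8 → 3
27: 6, 8 → 2
47: 6, 8 → 2
6: none → 0
8: none → 0
Total inversions: 3 + 4 + 0 + 3 + 3 + 2 + 2 + 0 + 0 = 17

17 adjacent swaps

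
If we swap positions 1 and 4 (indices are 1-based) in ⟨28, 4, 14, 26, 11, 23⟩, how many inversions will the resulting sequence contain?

There are 7 inversions.

Positions 1 and 4 hold 28 and 26; after swapping, the array is [26, 4, 14, 28, 11, 23].
Count, for each position, how many later elements it exceeds:
26: 4
4: 0
14: 1
28: 2
11: 0
23: 0
Sum: 4 + 0 + 1 + 2 + 0 + 0 = 7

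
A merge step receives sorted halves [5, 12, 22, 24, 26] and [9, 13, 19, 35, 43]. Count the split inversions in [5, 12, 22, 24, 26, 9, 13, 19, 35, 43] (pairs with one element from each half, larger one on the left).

Take each right-half value and tally the left-half values above it:
r = 9: 12, 22, 24, 26 → 4
r = 13: 22, 24, 26 → 3
r = 19: 22, 24, 26 → 3
r = 35: none → 0
r = 43: none → 0
Cross-inversions: 4 + 3 + 3 + 0 + 0 = 10

10 split inversions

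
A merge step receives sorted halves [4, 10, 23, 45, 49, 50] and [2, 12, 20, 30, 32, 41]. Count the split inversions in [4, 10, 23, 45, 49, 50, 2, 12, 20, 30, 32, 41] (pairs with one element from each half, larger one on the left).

For each element r of the right run, count left-run elements greater than r:
r = 2: 4, 10, 23, 45, 49, 50 → 6
r = 12: 23, 45, 49, 50 → 4
r = 20: 23, 45, 49, 50 → 4
r = 30: 45, 49, 50 → 3
r = 32: 45, 49, 50 → 3
r = 41: 45, 49, 50 → 3
Cross-inversions: 6 + 4 + 4 + 3 + 3 + 3 = 23

There are 23 cross-inversions.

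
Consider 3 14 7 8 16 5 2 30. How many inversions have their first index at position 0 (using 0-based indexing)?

1

The element at index 0 is 3.
Elements after it: 14, 7, 8, 16, 5, 2, 30
Those smaller than 3: 2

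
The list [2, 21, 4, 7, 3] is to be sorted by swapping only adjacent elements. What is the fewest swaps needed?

5 swaps

Minimum adjacent swaps = number of inversions (each swap of adjacent out-of-order elements removes one inversion and no swap can remove more).
Count inversions — for each element, later elements that are smaller:
2: none → 0
21: 4, 7, 3 → 3
4: 3 → 1
7: 3 → 1
3: none → 0
Total inversions: 0 + 3 + 1 + 1 + 0 = 5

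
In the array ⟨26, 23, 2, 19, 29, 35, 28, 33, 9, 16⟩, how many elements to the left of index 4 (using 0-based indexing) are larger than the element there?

0

The element at index 4 is 29.
Elements before it: 26, 23, 2, 19
None of them are larger than 29.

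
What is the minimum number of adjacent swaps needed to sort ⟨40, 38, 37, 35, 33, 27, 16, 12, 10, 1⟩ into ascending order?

Each adjacent swap fixes exactly one inversion, so the minimum swap count equals the number of inversions.
Count inversions — for each element, later elements that are smaller:
40: 38, 37, 35, 33, 27, 16, 12, 10, 1 → 9
38: 37, 35, 33, 27, 16, 12, 10, 1 → 8
37: 35, 33, 27, 16, 12, 10, 1 → 7
35: 33, 27, 16, 12, 10, 1 → 6
33: 27, 16, 12, 10, 1 → 5
27: 16, 12, 10, 1 → 4
16: 12, 10, 1 → 3
12: 10, 1 → 2
10: 1 → 1
1: none → 0
Total inversions: 9 + 8 + 7 + 6 + 5 + 4 + 3 + 2 + 1 + 0 = 45

Adjacent swaps: 45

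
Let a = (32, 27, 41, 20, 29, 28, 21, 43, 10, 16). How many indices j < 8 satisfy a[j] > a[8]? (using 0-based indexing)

8

The element at index 8 is 10.
Elements before it: 32, 27, 41, 20, 29, 28, 21, 43
Those larger than 10: 32, 27, 41, 20, 29, 28, 21, 43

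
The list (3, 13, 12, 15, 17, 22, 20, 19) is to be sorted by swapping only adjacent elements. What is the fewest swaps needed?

The minimum number of adjacent swaps to sort an array equals its inversion count, since every such swap removes exactly one inversion.
Count inversions — for each element, later elements that are smaller:
3: none → 0
13: 12 → 1
12: none → 0
15: none → 0
17: none → 0
22: 20, 19 → 2
20: 19 → 1
19: none → 0
Total inversions: 0 + 1 + 0 + 0 + 0 + 2 + 1 + 0 = 4

4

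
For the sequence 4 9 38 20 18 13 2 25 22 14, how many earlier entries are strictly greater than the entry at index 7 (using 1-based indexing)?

6 such elements

The element at index 7 is 2.
Elements before it: 4, 9, 38, 20, 18, 13
Those larger than 2: 4, 9, 38, 20, 18, 13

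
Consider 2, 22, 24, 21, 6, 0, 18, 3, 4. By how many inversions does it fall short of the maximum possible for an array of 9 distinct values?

Maximum inversions for 9 distinct elements is C(9, 2) = 9·8/2 = 36.
Current inversions — for each element, count later smaller elements:
2: 1
22: 6
24: 6
21: 5
6: 3
0: 0
18: 2
3: 0
4: 0
Current total: 1 + 6 + 6 + 5 + 3 + 0 + 2 + 0 + 0 = 23
Shortfall: 36 − 23 = 13

13 inversions short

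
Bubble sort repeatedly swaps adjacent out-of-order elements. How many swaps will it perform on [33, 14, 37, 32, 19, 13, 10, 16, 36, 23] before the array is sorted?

Minimum adjacent swaps = number of inversions (each swap of adjacent out-of-order elements removes one inversion and no swap can remove more).
Count inversions — for each element, later elements that are smaller:
33: 14, 32, 19, 13, 10, 16, 23 → 7
14: 13, 10 → 2
37: 32, 19, 13, 10, 16, 36, 23 → 7
32: 19, 13, 10, 16, 23 → 5
19: 13, 10, 16 → 3
13: 10 → 1
10: none → 0
16: none → 0
36: 23 → 1
23: none → 0
Total inversions: 7 + 2 + 7 + 5 + 3 + 1 + 0 + 0 + 1 + 0 = 26

26 swaps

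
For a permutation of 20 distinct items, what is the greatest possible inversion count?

A reversed (strictly descending) arrangement makes every pair an inversion, giving C(20, 2) inversions.
C(20, 2) = 20·19/2 = 190

190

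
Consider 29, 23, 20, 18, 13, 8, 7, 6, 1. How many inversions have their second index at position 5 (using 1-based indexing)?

4

The element at index 5 is 13.
Elements before it: 29, 23, 20, 18
Those larger than 13: 29, 23, 20, 18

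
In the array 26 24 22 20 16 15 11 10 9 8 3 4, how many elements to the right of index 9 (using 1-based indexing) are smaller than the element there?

3

The element at index 9 is 9.
Elements after it: 8, 3, 4
Those smaller than 9: 8, 3, 4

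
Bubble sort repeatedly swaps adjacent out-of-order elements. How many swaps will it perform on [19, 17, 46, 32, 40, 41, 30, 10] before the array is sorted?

The minimum number of adjacent swaps to sort an array equals its inversion count, since every such swap removes exactly one inversion.
Count inversions — for each element, later elements that are smaller:
19: 17, 10 → 2
17: 10 → 1
46: 32, 40, 41, 30, 10 → 5
32: 30, 10 → 2
40: 30, 10 → 2
41: 30, 10 → 2
30: 10 → 1
10: none → 0
Total inversions: 2 + 1 + 5 + 2 + 2 + 2 + 1 + 0 = 15

15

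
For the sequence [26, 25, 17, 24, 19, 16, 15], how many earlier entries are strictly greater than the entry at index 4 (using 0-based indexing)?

The element at index 4 is 19.
Elements before it: 26, 25, 17, 24
Those larger than 19: 26, 25, 24

3 such elements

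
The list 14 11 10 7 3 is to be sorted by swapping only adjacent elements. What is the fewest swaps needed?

Minimum adjacent swaps = number of inversions (each swap of adjacent out-of-order elements removes one inversion and no swap can remove more).
Count inversions — for each element, later elements that are smaller:
14: 11, 10, 7, 3 → 4
11: 10, 7, 3 → 3
10: 7, 3 → 2
7: 3 → 1
3: none → 0
Total inversions: 4 + 3 + 2 + 1 + 0 = 10

10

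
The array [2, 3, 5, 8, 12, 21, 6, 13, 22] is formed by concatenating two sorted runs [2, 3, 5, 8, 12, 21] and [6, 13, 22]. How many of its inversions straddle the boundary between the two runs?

Take each right-half value and tally the left-half values above it:
r = 6: 8, 12, 21 → 3
r = 13: 21 → 1
r = 22: none → 0
Cross-inversions: 3 + 1 + 0 = 4

4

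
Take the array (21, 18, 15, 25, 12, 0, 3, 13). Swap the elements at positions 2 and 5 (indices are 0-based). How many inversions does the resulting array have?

Inversions: 18

Positions 2 and 5 hold 15 and 0; after swapping, the array is [21, 18, 0, 25, 12, 15, 3, 13].
For each element, count later entries that are smaller:
21 → 18, 0, 12, 15, 3, 13 → 6
18 → 0, 12, 15, 3, 13 → 5
0 → none → 0
25 → 12, 15, 3, 13 → 4
12 → 3 → 1
15 → 3, 13 → 2
3 → none → 0
13 → none → 0
Sum: 6 + 5 + 0 + 4 + 1 + 2 + 0 + 0 = 18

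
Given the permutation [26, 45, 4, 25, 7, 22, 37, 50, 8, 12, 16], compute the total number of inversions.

29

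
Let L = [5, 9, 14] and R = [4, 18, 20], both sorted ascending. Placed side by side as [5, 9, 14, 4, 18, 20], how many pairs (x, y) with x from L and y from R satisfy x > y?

Count, for every r in R, how many entries of L exceed r:
r = 4: 5, 9, 14 → 3
r = 18: none → 0
r = 20: none → 0
Cross-inversions: 3 + 0 + 0 = 3

3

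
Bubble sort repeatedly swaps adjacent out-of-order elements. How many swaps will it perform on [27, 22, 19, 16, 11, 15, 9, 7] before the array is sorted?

27 adjacent swaps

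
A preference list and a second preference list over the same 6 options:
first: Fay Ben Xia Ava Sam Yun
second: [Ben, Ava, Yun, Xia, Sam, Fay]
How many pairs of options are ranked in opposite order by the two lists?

Assign each item its position (1..6) in the first ordering, then rewrite the second ordering as that position sequence:
positions: Fay→1, Ben→2, Xia→3, Ava→4, Sam→5, Yun→6
second ordering as positions: [2, 4, 6, 3, 5, 1]
Discordant pairs = inversions in this position sequence.
2: 1 → 1
4: 3, 1 → 2
6: 3, 5, 1 → 3
3: 1 → 1
5: 1 → 1
1: 0
Total: 1 + 2 + 3 + 1 + 1 + 0 = 8

8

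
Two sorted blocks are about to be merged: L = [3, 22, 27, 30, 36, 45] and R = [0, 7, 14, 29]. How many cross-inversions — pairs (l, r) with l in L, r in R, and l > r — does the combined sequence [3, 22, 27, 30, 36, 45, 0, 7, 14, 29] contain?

19

For each element r of the right run, count left-run elements greater than r:
r = 0: 3, 22, 27, 30, 36, 45 → 6
r = 7: 22, 27, 30, 36, 45 → 5
r = 14: 22, 27, 30, 36, 45 → 5
r = 29: 30, 36, 45 → 3
Cross-inversions: 6 + 5 + 5 + 3 = 19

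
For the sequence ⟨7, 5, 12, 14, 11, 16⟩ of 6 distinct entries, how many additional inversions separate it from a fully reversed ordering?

12 inversions short

Maximum inversions for 6 distinct elements is C(6, 2) = 6·5/2 = 15.
Current inversions — for each element, count later smaller elements:
7: 1
5: 0
12: 1
14: 1
11: 0
16: 0
Current total: 1 + 0 + 1 + 1 + 0 + 0 = 3
Shortfall: 15 − 3 = 12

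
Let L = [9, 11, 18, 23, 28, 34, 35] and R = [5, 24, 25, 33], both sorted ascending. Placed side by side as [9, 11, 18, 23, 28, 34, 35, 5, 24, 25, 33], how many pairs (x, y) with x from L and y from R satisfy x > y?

15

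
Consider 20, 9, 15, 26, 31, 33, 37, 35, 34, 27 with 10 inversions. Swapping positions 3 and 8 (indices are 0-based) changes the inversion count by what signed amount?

Positions 3 and 8 hold 26 and 34; after swapping, the array is [20, 9, 15, 34, 31, 33, 37, 35, 26, 27].
Count, for each position, how many later elements it exceeds:
20: 2
9: 0
15: 0
34: 4
31: 2
33: 2
37: 3
35: 2
26: 0
27: 0
Sum: 2 + 0 + 0 + 4 + 2 + 2 + 3 + 2 + 0 + 0 = 15
Change: 15 − 10 = +5

+5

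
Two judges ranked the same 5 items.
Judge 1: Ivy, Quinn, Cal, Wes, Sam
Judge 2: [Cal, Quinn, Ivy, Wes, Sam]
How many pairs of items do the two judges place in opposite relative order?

3 discordant pairs

Assign each item its position (1..5) in the first ordering, then rewrite the second ordering as that position sequence:
positions: Ivy→1, Quinn→2, Cal→3, Wes→4, Sam→5
second ordering as positions: [3, 2, 1, 4, 5]
Discordant pairs = inversions in this position sequence.
3: 2, 1 → 2
2: 1 → 1
1: 0
4: 0
5: 0
Total: 2 + 1 + 0 + 0 + 0 = 3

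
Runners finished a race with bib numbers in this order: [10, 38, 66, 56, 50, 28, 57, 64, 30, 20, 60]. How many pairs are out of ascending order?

25 inversions

For each element, count later entries that are smaller:
10: 0
38: 3
66: 8
56: 4
50: 3
28: 1
57: 2
64: 3
30: 1
20: 0
60: 0
Sum: 0 + 3 + 8 + 4 + 3 + 1 + 2 + 3 + 1 + 0 + 0 = 25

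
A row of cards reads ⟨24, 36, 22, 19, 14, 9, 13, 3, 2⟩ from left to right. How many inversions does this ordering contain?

34 inversions

Sweep left to right; for each value list the smaller values that follow it:
24: 7
36: 7
22: 6
19: 5
14: 4
9: 2
13: 2
3: 1
2: 0
Sum: 7 + 7 + 6 + 5 + 4 + 2 + 2 + 1 + 0 = 34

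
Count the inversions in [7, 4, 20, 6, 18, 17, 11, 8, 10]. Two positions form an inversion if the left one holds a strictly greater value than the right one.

Count, for each position, how many later elements it exceeds:
7 → 4, 6 → 2
4 → none → 0
20 → 6, 18, 17, 11, 8, 10 → 6
6 → none → 0
18 → 17, 11, 8, 10 → 4
17 → 11, 8, 10 → 3
11 → 8, 10 → 2
8 → none → 0
10 → none → 0
Sum: 2 + 0 + 6 + 0 + 4 + 3 + 2 + 0 + 0 = 17

17 out-of-order pairs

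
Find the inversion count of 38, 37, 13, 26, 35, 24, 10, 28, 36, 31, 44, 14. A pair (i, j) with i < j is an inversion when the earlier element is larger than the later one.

Out-of-order pairs: 35

Sweep left to right; for each value list the smaller values that follow it:
38: 10
37: 9
13: 1
26: 3
35: 5
24: 2
10: 0
28: 1
36: 2
31: 1
44: 1
14: 0
Sum: 10 + 9 + 1 + 3 + 5 + 2 + 0 + 1 + 2 + 1 + 1 + 0 = 35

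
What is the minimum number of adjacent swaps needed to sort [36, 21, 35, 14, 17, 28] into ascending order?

There are 10 adjacent swaps.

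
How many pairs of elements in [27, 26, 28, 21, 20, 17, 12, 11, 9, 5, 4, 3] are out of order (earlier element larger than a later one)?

For each element, count later entries that are smaller:
27: 10
26: 9
28: 9
21: 8
20: 7
17: 6
12: 5
11: 4
9: 3
5: 2
4: 1
3: 0
Sum: 10 + 9 + 9 + 8 + 7 + 6 + 5 + 4 + 3 + 2 + 1 + 0 = 64

64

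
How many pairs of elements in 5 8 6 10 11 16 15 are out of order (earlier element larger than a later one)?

2 inversions

Listing every pair i<j with a[i]>a[j] (using 1-based positions):
(2,3): 8 > 6
(6,7): 16 > 15
That's 2 pairs.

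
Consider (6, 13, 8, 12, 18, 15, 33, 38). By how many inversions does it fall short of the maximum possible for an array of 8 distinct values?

25

Maximum inversions for 8 distinct elements is C(8, 2) = 8·7/2 = 28.
Current inversions — for each element, count later smaller elements:
6: 0
13: 2
8: 0
12: 0
18: 1
15: 0
33: 0
38: 0
Current total: 0 + 2 + 0 + 0 + 1 + 0 + 0 + 0 = 3
Shortfall: 28 − 3 = 25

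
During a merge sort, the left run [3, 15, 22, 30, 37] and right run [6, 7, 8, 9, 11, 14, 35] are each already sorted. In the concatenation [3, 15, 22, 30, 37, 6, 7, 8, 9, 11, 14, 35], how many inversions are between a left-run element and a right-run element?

Take each right-half value and tally the left-half values above it:
r = 6: 15, 22, 30, 37 → 4
r = 7: 15, 22, 30, 37 → 4
r = 8: 15, 22, 30, 37 → 4
r = 9: 15, 22, 30, 37 → 4
r = 11: 15, 22, 30, 37 → 4
r = 14: 15, 22, 30, 37 → 4
r = 35: 37 → 1
Cross-inversions: 4 + 4 + 4 + 4 + 4 + 4 + 1 = 25

25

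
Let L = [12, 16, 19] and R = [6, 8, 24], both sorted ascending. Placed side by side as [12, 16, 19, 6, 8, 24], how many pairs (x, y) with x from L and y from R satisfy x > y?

Count, for every r in R, how many entries of L exceed r:
r = 6: 12, 16, 19 → 3
r = 8: 12, 16, 19 → 3
r = 24: none → 0
Cross-inversions: 3 + 3 + 0 = 6

6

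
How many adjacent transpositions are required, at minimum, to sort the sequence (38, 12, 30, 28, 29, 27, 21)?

Minimum adjacent swaps = number of inversions (each swap of adjacent out-of-order elements removes one inversion and no swap can remove more).
Count inversions — for each element, later elements that are smaller:
38: 12, 30, 28, 29, 27, 21 → 6
12: none → 0
30: 28, 29, 27, 21 → 4
28: 27, 21 → 2
29: 27, 21 → 2
27: 21 → 1
21: none → 0
Total inversions: 6 + 0 + 4 + 2 + 2 + 1 + 0 = 15

Adjacent swaps: 15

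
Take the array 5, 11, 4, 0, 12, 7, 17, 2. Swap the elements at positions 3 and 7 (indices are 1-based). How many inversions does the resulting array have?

18

Positions 3 and 7 hold 4 and 17; after swapping, the array is [5, 11, 17, 0, 12, 7, 4, 2].
Element-by-element contributions:
5 → 0, 4, 2 → 3
11 → 0, 7, 4, 2 → 4
17 → 0, 12, 7, 4, 2 → 5
0 → none → 0
12 → 7, 4, 2 → 3
7 → 4, 2 → 2
4 → 2 → 1
2 → none → 0
Sum: 3 + 4 + 5 + 0 + 3 + 2 + 1 + 0 = 18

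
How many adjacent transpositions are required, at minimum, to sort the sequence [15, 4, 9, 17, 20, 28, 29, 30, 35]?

Swaps: 2

Each adjacent swap fixes exactly one inversion, so the minimum swap count equals the number of inversions.
Count inversions — for each element, later elements that are smaller:
15: 4, 9 → 2
4: none → 0
9: none → 0
17: none → 0
20: none → 0
28: none → 0
29: none → 0
30: none → 0
35: none → 0
Total inversions: 2 + 0 + 0 + 0 + 0 + 0 + 0 + 0 + 0 = 2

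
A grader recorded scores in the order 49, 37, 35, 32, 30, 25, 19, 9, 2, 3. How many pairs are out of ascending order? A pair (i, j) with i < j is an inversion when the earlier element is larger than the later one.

44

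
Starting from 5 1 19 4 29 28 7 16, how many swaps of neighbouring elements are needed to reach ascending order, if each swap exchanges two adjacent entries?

There are 10 swaps.

Minimum adjacent swaps = number of inversions (each swap of adjacent out-of-order elements removes one inversion and no swap can remove more).
Count inversions — for each element, later elements that are smaller:
5: 1, 4 → 2
1: none → 0
19: 4, 7, 16 → 3
4: none → 0
29: 28, 7, 16 → 3
28: 7, 16 → 2
7: none → 0
16: none → 0
Total inversions: 2 + 0 + 3 + 0 + 3 + 2 + 0 + 0 = 10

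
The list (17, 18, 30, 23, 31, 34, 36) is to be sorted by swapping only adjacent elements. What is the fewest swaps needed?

1

Minimum adjacent swaps = number of inversions (each swap of adjacent out-of-order elements removes one inversion and no swap can remove more).
Count inversions — for each element, later elements that are smaller:
17: none → 0
18: none → 0
30: 23 → 1
23: none → 0
31: none → 0
34: none → 0
36: none → 0
Total inversions: 0 + 0 + 1 + 0 + 0 + 0 + 0 = 1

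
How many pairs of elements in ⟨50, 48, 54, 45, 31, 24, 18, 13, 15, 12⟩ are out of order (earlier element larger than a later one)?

Element-by-element contributions:
50: 8
48: 7
54: 7
45: 6
31: 5
24: 4
18: 3
13: 1
15: 1
12: 0
Sum: 8 + 7 + 7 + 6 + 5 + 4 + 3 + 1 + 1 + 0 = 42

42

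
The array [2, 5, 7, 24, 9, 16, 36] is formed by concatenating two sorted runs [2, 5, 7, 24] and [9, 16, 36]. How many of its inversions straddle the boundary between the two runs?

2

Take each right-half value and tally the left-half values above it:
r = 9: 24 → 1
r = 16: 24 → 1
r = 36: none → 0
Cross-inversions: 1 + 1 + 0 = 2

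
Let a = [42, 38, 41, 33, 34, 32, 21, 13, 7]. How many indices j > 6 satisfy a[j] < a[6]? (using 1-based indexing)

3

The element at index 6 is 32.
Elements after it: 21, 13, 7
Those smaller than 32: 21, 13, 7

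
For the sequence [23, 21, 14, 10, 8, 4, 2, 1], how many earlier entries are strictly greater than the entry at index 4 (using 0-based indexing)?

4

The element at index 4 is 8.
Elements before it: 23, 21, 14, 10
Those larger than 8: 23, 21, 14, 10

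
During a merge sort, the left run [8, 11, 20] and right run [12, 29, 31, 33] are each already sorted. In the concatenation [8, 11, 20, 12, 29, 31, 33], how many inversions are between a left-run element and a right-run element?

Take each right-half value and tally the left-half values above it:
r = 12: 20 → 1
r = 29: none → 0
r = 31: none → 0
r = 33: none → 0
Cross-inversions: 1 + 0 + 0 + 0 = 1

1 cross-inversion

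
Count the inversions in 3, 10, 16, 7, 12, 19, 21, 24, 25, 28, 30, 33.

3 out-of-order pairs

Element-by-element contributions:
3: 0
10: 1
16: 2
7: 0
12: 0
19: 0
21: 0
24: 0
25: 0
28: 0
30: 0
33: 0
Sum: 0 + 1 + 2 + 0 + 0 + 0 + 0 + 0 + 0 + 0 + 0 + 0 = 3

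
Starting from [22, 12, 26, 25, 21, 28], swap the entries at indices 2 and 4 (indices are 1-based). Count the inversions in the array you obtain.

Positions 2 and 4 hold 12 and 25; after swapping, the array is [22, 25, 26, 12, 21, 28].
For each element, count later entries that are smaller:
22 → 12, 21 → 2
25 → 12, 21 → 2
26 → 12, 21 → 2
12 → none → 0
21 → none → 0
28 → none → 0
Sum: 2 + 2 + 2 + 0 + 0 + 0 = 6

There are 6 inversions.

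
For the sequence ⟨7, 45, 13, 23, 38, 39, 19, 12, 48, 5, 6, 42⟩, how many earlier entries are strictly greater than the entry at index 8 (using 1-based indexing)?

6 such elements

The element at index 8 is 12.
Elements before it: 7, 45, 13, 23, 38, 39, 19
Those larger than 12: 45, 13, 23, 38, 39, 19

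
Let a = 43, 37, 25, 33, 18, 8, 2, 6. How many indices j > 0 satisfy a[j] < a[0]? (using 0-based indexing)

7

The element at index 0 is 43.
Elements after it: 37, 25, 33, 18, 8, 2, 6
Those smaller than 43: 37, 25, 33, 18, 8, 2, 6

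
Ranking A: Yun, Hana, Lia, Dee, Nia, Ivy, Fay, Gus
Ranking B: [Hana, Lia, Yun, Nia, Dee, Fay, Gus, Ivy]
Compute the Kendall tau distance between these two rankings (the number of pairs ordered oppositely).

Assign each item its position (1..8) in the first ordering, then rewrite the second ordering as that position sequence:
positions: Yun→1, Hana→2, Lia→3, Dee→4, Nia→5, Ivy→6, Fay→7, Gus→8
second ordering as positions: [2, 3, 1, 5, 4, 7, 8, 6]
Discordant pairs = inversions in this position sequence.
2: 1 → 1
3: 1 → 1
1: 0
5: 4 → 1
4: 0
7: 6 → 1
8: 6 → 1
6: 0
Total: 1 + 1 + 0 + 1 + 0 + 1 + 1 + 0 = 5

5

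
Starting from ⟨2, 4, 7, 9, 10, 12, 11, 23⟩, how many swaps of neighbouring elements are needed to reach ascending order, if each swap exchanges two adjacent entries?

Each adjacent swap fixes exactly one inversion, so the minimum swap count equals the number of inversions.
Count inversions — for each element, later elements that are smaller:
2: none → 0
4: none → 0
7: none → 0
9: none → 0
10: none → 0
12: 11 → 1
11: none → 0
23: none → 0
Total inversions: 0 + 0 + 0 + 0 + 0 + 1 + 0 + 0 = 1

1 adjacent swap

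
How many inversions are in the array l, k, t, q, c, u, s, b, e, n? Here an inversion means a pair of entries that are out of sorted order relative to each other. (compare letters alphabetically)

25

For each element, count later entries that are smaller:
l: 4
k: 3
t: 6
q: 4
c: 1
u: 4
s: 3
b: 0
e: 0
n: 0
Sum: 4 + 3 + 6 + 4 + 1 + 4 + 3 + 0 + 0 + 0 = 25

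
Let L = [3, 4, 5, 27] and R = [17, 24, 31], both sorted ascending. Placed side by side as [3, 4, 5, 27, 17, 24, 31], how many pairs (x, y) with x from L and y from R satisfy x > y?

Count, for every r in R, how many entries of L exceed r:
r = 17: 27 → 1
r = 24: 27 → 1
r = 31: none → 0
Cross-inversions: 1 + 1 + 0 = 2

2 split inversions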